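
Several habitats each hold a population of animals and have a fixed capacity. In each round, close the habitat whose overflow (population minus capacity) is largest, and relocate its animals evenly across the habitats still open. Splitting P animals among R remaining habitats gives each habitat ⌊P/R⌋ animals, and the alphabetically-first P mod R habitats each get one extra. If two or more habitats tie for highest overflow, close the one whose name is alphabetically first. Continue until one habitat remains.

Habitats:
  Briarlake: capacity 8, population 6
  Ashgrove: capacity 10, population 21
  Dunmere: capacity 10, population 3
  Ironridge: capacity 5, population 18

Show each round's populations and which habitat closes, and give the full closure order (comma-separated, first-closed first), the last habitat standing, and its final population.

Closure order: Ironridge, Ashgrove, Briarlake
Last habitat: Dunmere with 48 animals

Round 1: Ashgrove=21 Briarlake=6 Dunmere=3 Ironridge=18 → close Ironridge (overflow 13)
  18÷3 = 6 each, +1 to first 0
Round 2: Ashgrove=27 Briarlake=12 Dunmere=9 → close Ashgrove (overflow 17)
  27÷2 = 13 each, +1 to first 1
Round 3: Briarlake=26 Dunmere=22 → close Briarlake (overflow 18)
  26÷1 = 26 each, +1 to first 0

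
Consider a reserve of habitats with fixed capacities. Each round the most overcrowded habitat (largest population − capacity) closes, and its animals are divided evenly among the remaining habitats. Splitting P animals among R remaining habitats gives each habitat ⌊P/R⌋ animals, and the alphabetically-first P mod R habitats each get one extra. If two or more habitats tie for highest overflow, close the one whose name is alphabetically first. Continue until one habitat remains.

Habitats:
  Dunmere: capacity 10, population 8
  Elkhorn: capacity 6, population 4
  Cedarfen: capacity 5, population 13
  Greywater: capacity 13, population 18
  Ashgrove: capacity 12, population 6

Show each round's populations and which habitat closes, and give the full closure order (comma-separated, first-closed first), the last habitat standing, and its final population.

Closure order: Cedarfen, Greywater, Dunmere, Elkhorn
Last habitat: Ashgrove with 49 animals

Round 1: Ashgrove=6 Cedarfen=13 Dunmere=8 Elkhorn=4 Greywater=18 → close Cedarfen (overflow 8)
  13÷4 = 3 each, +1 to first 1
Round 2: Ashgrove=10 Dunmere=11 Elkhorn=7 Greywater=21 → close Greywater (overflow 8)
  21÷3 = 7 each, +1 to first 0
Round 3: Ashgrove=17 Dunmere=18 Elkhorn=14 → close Dunmere (overflow 8)
  18÷2 = 9 each, +1 to first 0
Round 4: Ashgrove=26 Elkhorn=23 → close Elkhorn (overflow 17)
  23÷1 = 23 each, +1 to first 0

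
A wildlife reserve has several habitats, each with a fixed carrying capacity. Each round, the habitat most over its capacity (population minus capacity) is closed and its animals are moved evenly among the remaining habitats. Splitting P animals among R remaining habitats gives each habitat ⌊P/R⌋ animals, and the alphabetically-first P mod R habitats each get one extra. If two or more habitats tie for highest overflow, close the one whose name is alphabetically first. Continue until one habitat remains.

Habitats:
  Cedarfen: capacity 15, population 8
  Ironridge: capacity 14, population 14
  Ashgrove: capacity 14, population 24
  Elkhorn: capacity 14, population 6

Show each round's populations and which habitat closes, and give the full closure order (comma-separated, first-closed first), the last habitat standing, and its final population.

Round 1: Ashgrove=24 Cedarfen=8 Elkhorn=6 Ironridge=14 → close Ashgrove (overflow 10)
  24÷3 = 8 each, +1 to first 0
Round 2: Cedarfen=16 Elkhorn=14 Ironridge=22 → close Ironridge (overflow 8)
  22÷2 = 11 each, +1 to first 0
Round 3: Cedarfen=27 Elkhorn=25 → close Cedarfen (overflow 12)
  27÷1 = 27 each, +1 to first 0

Closure order: Ashgrove, Ironridge, Cedarfen
Last habitat: Elkhorn with 52 animals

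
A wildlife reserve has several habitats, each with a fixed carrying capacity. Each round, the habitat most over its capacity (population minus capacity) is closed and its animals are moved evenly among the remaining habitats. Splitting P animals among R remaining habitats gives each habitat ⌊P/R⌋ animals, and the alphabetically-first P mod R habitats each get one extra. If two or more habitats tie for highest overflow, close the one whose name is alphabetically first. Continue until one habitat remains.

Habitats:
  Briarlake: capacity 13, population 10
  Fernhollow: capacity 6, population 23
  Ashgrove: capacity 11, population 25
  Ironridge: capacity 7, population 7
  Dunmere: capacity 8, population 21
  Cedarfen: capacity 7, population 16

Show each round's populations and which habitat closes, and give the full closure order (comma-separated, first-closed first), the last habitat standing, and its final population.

Round 1: Ashgrove=25 Briarlake=10 Cedarfen=16 Dunmere=21 Fernhollow=23 Ironridge=7 → close Fernhollow (overflow 17)
  23÷5 = 4 each, +1 to first 3
Round 2: Ashgrove=30 Briarlake=15 Cedarfen=21 Dunmere=25 Ironridge=11 → close Ashgrove (overflow 19)
  30÷4 = 7 each, +1 to first 2
Round 3: Briarlake=23 Cedarfen=29 Dunmere=32 Ironridge=18 → close Dunmere (overflow 24)
  32÷3 = 10 each, +1 to first 2
Round 4: Briarlake=34 Cedarfen=40 Ironridge=28 → close Cedarfen (overflow 33)
  40÷2 = 20 each, +1 to first 0
Round 5: Briarlake=54 Ironridge=48 → close Briarlake (overflow 41)
  54÷1 = 54 each, +1 to first 0

Closure order: Fernhollow, Ashgrove, Dunmere, Cedarfen, Briarlake
Last habitat: Ironridge with 102 animals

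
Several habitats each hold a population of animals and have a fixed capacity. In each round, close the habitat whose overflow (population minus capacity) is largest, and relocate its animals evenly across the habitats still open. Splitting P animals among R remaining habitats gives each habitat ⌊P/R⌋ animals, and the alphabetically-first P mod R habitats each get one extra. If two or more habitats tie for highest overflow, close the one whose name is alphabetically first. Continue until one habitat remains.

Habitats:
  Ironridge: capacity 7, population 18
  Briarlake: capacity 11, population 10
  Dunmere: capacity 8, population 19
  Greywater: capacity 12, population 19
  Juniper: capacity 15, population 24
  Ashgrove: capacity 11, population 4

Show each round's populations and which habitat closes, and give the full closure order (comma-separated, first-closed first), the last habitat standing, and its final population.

Round 1: Ashgrove=4 Briarlake=10 Dunmere=19 Greywater=19 Ironridge=18 Juniper=24 → close Dunmere (overflow 11)
  19÷5 = 3 each, +1 to first 4
Round 2: Ashgrove=8 Briarlake=14 Greywater=23 Ironridge=22 Juniper=27 → close Ironridge (overflow 15)
  22÷4 = 5 each, +1 to first 2
Round 3: Ashgrove=14 Briarlake=20 Greywater=28 Juniper=32 → close Juniper (overflow 17)
  32÷3 = 10 each, +1 to first 2
Round 4: Ashgrove=25 Briarlake=31 Greywater=38 → close Greywater (overflow 26)
  38÷2 = 19 each, +1 to first 0
Round 5: Ashgrove=44 Briarlake=50 → close Briarlake (overflow 39)
  50÷1 = 50 each, +1 to first 0

Closure order: Dunmere, Ironridge, Juniper, Greywater, Briarlake
Last habitat: Ashgrove with 94 animals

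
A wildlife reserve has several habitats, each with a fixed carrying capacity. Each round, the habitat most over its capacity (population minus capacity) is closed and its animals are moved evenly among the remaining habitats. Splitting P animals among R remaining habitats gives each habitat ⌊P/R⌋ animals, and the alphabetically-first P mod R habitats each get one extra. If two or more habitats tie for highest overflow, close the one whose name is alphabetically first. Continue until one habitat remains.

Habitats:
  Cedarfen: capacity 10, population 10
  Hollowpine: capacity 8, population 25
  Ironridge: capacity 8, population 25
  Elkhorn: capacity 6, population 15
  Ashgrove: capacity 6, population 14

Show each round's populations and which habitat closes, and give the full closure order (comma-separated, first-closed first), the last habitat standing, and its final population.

Round 1: Ashgrove=14 Cedarfen=10 Elkhorn=15 Hollowpine=25 Ironridge=25 → close Hollowpine (overflow 17)
  25÷4 = 6 each, +1 to first 1
Round 2: Ashgrove=21 Cedarfen=16 Elkhorn=21 Ironridge=31 → close Ironridge (overflow 23)
  31÷3 = 10 each, +1 to first 1
Round 3: Ashgrove=32 Cedarfen=26 Elkhorn=31 → close Ashgrove (overflow 26)
  32÷2 = 16 each, +1 to first 0
Round 4: Cedarfen=42 Elkhorn=47 → close Elkhorn (overflow 41)
  47÷1 = 47 each, +1 to first 0

Closure order: Hollowpine, Ironridge, Ashgrove, Elkhorn
Last habitat: Cedarfen with 89 animals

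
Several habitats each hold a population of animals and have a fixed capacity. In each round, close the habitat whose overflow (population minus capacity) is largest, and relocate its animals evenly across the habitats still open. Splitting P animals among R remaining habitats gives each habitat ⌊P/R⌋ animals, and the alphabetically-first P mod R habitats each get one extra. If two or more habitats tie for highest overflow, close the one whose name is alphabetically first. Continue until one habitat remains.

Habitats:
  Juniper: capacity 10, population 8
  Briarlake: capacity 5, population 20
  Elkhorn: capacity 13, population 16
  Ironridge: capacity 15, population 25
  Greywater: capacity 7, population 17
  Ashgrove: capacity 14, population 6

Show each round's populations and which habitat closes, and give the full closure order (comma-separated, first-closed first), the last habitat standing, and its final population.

Round 1: Ashgrove=6 Briarlake=20 Elkhorn=16 Greywater=17 Ironridge=25 Juniper=8 → close Briarlake (overflow 15)
  20÷5 = 4 each, +1 to first 0
Round 2: Ashgrove=10 Elkhorn=20 Greywater=21 Ironridge=29 Juniper=12 → close Greywater (overflow 14)
  21÷4 = 5 each, +1 to first 1
Round 3: Ashgrove=16 Elkhorn=25 Ironridge=34 Juniper=17 → close Ironridge (overflow 19)
  34÷3 = 11 each, +1 to first 1
Round 4: Ashgrove=28 Elkhorn=36 Juniper=28 → close Elkhorn (overflow 23)
  36÷2 = 18 each, +1 to first 0
Round 5: Ashgrove=46 Juniper=46 → close Juniper (overflow 36)
  46÷1 = 46 each, +1 to first 0

Closure order: Briarlake, Greywater, Ironridge, Elkhorn, Juniper
Last habitat: Ashgrove with 92 animals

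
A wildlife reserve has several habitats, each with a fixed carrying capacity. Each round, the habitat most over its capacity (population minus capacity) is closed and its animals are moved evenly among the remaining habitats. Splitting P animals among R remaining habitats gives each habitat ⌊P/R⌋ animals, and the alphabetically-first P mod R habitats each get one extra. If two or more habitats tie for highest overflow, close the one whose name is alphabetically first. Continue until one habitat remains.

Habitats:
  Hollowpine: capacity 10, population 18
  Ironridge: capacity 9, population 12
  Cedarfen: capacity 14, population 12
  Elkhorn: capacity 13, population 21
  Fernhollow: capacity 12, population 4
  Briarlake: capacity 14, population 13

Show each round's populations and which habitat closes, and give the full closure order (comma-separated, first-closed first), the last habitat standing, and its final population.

Closure order: Elkhorn, Hollowpine, Ironridge, Briarlake, Cedarfen
Last habitat: Fernhollow with 80 animals

Round 1: Briarlake=13 Cedarfen=12 Elkhorn=21 Fernhollow=4 Hollowpine=18 Ironridge=12 → close Elkhorn (overflow 8)
  21÷5 = 4 each, +1 to first 1
Round 2: Briarlake=18 Cedarfen=16 Fernhollow=8 Hollowpine=22 Ironridge=16 → close Hollowpine (overflow 12)
  22÷4 = 5 each, +1 to first 2
Round 3: Briarlake=24 Cedarfen=22 Fernhollow=13 Ironridge=21 → close Ironridge (overflow 12)
  21÷3 = 7 each, +1 to first 0
Round 4: Briarlake=31 Cedarfen=29 Fernhollow=20 → close Briarlake (overflow 17)
  31÷2 = 15 each, +1 to first 1
Round 5: Cedarfen=45 Fernhollow=35 → close Cedarfen (overflow 31)
  45÷1 = 45 each, +1 to first 0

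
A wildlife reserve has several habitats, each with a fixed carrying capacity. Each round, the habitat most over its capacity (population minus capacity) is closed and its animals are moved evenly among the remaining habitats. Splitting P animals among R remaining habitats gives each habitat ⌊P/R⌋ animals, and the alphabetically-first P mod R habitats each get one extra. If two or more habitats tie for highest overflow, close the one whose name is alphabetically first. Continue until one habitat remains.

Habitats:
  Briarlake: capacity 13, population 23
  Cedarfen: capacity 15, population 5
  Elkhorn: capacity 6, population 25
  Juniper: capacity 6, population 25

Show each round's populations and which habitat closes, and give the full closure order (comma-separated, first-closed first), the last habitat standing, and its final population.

Closure order: Elkhorn, Juniper, Briarlake
Last habitat: Cedarfen with 78 animals

Round 1: Briarlake=23 Cedarfen=5 Elkhorn=25 Juniper=25 → close Elkhorn (overflow 19)
  25÷3 = 8 each, +1 to first 1
Round 2: Briarlake=32 Cedarfen=13 Juniper=33 → close Juniper (overflow 27)
  33÷2 = 16 each, +1 to first 1
Round 3: Briarlake=49 Cedarfen=29 → close Briarlake (overflow 36)
  49÷1 = 49 each, +1 to first 0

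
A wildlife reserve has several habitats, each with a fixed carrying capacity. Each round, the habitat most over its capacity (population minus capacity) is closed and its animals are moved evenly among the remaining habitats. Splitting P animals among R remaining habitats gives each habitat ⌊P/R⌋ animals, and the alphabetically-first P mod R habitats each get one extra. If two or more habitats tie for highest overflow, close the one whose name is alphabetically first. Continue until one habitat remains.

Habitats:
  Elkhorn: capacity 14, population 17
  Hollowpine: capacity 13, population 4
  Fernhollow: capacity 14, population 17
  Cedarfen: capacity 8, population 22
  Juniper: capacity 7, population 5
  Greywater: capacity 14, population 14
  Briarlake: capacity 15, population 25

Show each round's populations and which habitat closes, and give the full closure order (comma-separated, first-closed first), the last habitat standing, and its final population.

Round 1: Briarlake=25 Cedarfen=22 Elkhorn=17 Fernhollow=17 Greywater=14 Hollowpine=4 Juniper=5 → close Cedarfen (overflow 14)
  22÷6 = 3 each, +1 to first 4
Round 2: Briarlake=29 Elkhorn=21 Fernhollow=21 Greywater=18 Hollowpine=7 Juniper=8 → close Briarlake (overflow 14)
  29÷5 = 5 each, +1 to first 4
Round 3: Elkhorn=27 Fernhollow=27 Greywater=24 Hollowpine=13 Juniper=13 → close Elkhorn (overflow 13)
  27÷4 = 6 each, +1 to first 3
Round 4: Fernhollow=34 Greywater=31 Hollowpine=20 Juniper=19 → close Fernhollow (overflow 20)
  34÷3 = 11 each, +1 to first 1
Round 5: Greywater=43 Hollowpine=31 Juniper=30 → close Greywater (overflow 29)
  43÷2 = 21 each, +1 to first 1
Round 6: Hollowpine=53 Juniper=51 → close Juniper (overflow 44)
  51÷1 = 51 each, +1 to first 0

Closure order: Cedarfen, Briarlake, Elkhorn, Fernhollow, Greywater, Juniper
Last habitat: Hollowpine with 104 animals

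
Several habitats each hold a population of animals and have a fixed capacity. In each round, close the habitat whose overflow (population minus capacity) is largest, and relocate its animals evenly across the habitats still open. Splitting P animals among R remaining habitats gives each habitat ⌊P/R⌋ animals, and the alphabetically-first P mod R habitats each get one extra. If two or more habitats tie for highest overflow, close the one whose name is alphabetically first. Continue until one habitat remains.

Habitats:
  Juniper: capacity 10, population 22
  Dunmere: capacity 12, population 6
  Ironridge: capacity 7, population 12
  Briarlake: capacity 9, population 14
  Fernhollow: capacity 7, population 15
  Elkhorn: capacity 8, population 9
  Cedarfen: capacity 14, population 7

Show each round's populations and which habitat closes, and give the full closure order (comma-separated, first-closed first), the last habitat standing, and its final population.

Round 1: Briarlake=14 Cedarfen=7 Dunmere=6 Elkhorn=9 Fernhollow=15 Ironridge=12 Juniper=22 → close Juniper (overflow 12)
  22÷6 = 3 each, +1 to first 4
Round 2: Briarlake=18 Cedarfen=11 Dunmere=10 Elkhorn=13 Fernhollow=18 Ironridge=15 → close Fernhollow (overflow 11)
  18÷5 = 3 each, +1 to first 3
Round 3: Briarlake=22 Cedarfen=15 Dunmere=14 Elkhorn=16 Ironridge=18 → close Briarlake (overflow 13)
  22÷4 = 5 each, +1 to first 2
Round 4: Cedarfen=21 Dunmere=20 Elkhorn=21 Ironridge=23 → close Ironridge (overflow 16)
  23÷3 = 7 each, +1 to first 2
Round 5: Cedarfen=29 Dunmere=28 Elkhorn=28 → close Elkhorn (overflow 20)
  28÷2 = 14 each, +1 to first 0
Round 6: Cedarfen=43 Dunmere=42 → close Dunmere (overflow 30)
  42÷1 = 42 each, +1 to first 0

Closure order: Juniper, Fernhollow, Briarlake, Ironridge, Elkhorn, Dunmere
Last habitat: Cedarfen with 85 animals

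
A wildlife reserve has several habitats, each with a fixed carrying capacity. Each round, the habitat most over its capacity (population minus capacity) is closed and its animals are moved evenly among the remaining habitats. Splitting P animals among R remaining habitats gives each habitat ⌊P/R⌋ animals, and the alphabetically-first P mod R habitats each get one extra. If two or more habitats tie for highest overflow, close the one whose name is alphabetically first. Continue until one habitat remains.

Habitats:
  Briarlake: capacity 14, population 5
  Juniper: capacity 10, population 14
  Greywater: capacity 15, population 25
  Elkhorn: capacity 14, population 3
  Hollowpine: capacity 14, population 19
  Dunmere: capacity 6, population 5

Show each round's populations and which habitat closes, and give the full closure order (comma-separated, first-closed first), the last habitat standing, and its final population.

Round 1: Briarlake=5 Dunmere=5 Elkhorn=3 Greywater=25 Hollowpine=19 Juniper=14 → close Greywater (overflow 10)
  25÷5 = 5 each, +1 to first 0
Round 2: Briarlake=10 Dunmere=10 Elkhorn=8 Hollowpine=24 Juniper=19 → close Hollowpine (overflow 10)
  24÷4 = 6 each, +1 to first 0
Round 3: Briarlake=16 Dunmere=16 Elkhorn=14 Juniper=25 → close Juniper (overflow 15)
  25÷3 = 8 each, +1 to first 1
Round 4: Briarlake=25 Dunmere=24 Elkhorn=22 → close Dunmere (overflow 18)
  24÷2 = 12 each, +1 to first 0
Round 5: Briarlake=37 Elkhorn=34 → close Briarlake (overflow 23)
  37÷1 = 37 each, +1 to first 0

Closure order: Greywater, Hollowpine, Juniper, Dunmere, Briarlake
Last habitat: Elkhorn with 71 animals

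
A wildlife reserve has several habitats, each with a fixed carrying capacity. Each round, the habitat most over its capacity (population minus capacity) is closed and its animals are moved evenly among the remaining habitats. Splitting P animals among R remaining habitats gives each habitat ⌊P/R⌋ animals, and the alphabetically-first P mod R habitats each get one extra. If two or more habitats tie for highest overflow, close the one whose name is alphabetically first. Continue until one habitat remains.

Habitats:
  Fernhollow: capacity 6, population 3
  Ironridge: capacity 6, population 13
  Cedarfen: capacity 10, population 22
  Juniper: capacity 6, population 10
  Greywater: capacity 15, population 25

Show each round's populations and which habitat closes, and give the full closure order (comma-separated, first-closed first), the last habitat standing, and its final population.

Round 1: Cedarfen=22 Fernhollow=3 Greywater=25 Ironridge=13 Juniper=10 → close Cedarfen (overflow 12)
  22÷4 = 5 each, +1 to first 2
Round 2: Fernhollow=9 Greywater=31 Ironridge=18 Juniper=15 → close Greywater (overflow 16)
  31÷3 = 10 each, +1 to first 1
Round 3: Fernhollow=20 Ironridge=28 Juniper=25 → close Ironridge (overflow 22)
  28÷2 = 14 each, +1 to first 0
Round 4: Fernhollow=34 Juniper=39 → close Juniper (overflow 33)
  39÷1 = 39 each, +1 to first 0

Closure order: Cedarfen, Greywater, Ironridge, Juniper
Last habitat: Fernhollow with 73 animals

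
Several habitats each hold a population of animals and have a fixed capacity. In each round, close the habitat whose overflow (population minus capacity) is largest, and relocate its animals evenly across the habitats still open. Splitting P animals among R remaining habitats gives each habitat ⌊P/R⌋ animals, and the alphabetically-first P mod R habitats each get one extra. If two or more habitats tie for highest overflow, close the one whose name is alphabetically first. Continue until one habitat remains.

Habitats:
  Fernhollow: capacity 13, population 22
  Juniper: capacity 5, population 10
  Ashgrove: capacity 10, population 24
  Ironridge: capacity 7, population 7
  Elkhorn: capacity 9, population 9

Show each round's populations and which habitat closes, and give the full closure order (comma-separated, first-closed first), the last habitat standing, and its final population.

Round 1: Ashgrove=24 Elkhorn=9 Fernhollow=22 Ironridge=7 Juniper=10 → close Ashgrove (overflow 14)
  24÷4 = 6 each, +1 to first 0
Round 2: Elkhorn=15 Fernhollow=28 Ironridge=13 Juniper=16 → close Fernhollow (overflow 15)
  28÷3 = 9 each, +1 to first 1
Round 3: Elkhorn=25 Ironridge=22 Juniper=25 → close Juniper (overflow 20)
  25÷2 = 12 each, +1 to first 1
Round 4: Elkhorn=38 Ironridge=34 → close Elkhorn (overflow 29)
  38÷1 = 38 each, +1 to first 0

Closure order: Ashgrove, Fernhollow, Juniper, Elkhorn
Last habitat: Ironridge with 72 animals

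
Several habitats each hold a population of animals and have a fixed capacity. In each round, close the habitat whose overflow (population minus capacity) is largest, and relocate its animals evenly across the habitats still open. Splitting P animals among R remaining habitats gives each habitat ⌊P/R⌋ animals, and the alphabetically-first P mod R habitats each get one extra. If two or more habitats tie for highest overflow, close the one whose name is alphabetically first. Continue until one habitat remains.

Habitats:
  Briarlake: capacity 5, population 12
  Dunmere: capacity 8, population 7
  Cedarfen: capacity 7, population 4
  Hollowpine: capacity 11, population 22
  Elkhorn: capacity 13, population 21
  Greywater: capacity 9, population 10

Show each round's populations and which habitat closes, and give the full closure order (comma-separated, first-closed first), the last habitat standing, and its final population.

Round 1: Briarlake=12 Cedarfen=4 Dunmere=7 Elkhorn=21 Greywater=10 Hollowpine=22 → close Hollowpine (overflow 11)
  22÷5 = 4 each, +1 to first 2
Round 2: Briarlake=17 Cedarfen=9 Dunmere=11 Elkhorn=25 Greywater=14 → close Briarlake (overflow 12)
  17÷4 = 4 each, +1 to first 1
Round 3: Cedarfen=14 Dunmere=15 Elkhorn=29 Greywater=18 → close Elkhorn (overflow 16)
  29÷3 = 9 each, +1 to first 2
Round 4: Cedarfen=24 Dunmere=25 Greywater=27 → close Greywater (overflow 18)
  27÷2 = 13 each, +1 to first 1
Round 5: Cedarfen=38 Dunmere=38 → close Cedarfen (overflow 31)
  38÷1 = 38 each, +1 to first 0

Closure order: Hollowpine, Briarlake, Elkhorn, Greywater, Cedarfen
Last habitat: Dunmere with 76 animals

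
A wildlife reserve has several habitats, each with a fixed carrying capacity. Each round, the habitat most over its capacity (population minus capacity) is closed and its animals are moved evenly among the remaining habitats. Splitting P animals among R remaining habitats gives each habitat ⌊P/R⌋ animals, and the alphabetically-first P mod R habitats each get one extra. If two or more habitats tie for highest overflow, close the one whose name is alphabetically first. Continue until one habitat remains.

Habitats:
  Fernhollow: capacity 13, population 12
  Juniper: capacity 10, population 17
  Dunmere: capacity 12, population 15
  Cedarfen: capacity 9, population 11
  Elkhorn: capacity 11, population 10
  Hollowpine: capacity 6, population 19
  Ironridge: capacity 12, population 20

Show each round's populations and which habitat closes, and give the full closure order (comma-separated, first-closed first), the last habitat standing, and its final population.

Closure order: Hollowpine, Ironridge, Juniper, Cedarfen, Dunmere, Elkhorn
Last habitat: Fernhollow with 104 animals

Round 1: Cedarfen=11 Dunmere=15 Elkhorn=10 Fernhollow=12 Hollowpine=19 Ironridge=20 Juniper=17 → close Hollowpine (overflow 13)
  19÷6 = 3 each, +1 to first 1
Round 2: Cedarfen=15 Dunmere=18 Elkhorn=13 Fernhollow=15 Ironridge=23 Juniper=20 → close Ironridge (overflow 11)
  23÷5 = 4 each, +1 to first 3
Round 3: Cedarfen=20 Dunmere=23 Elkhorn=18 Fernhollow=19 Juniper=24 → close Juniper (overflow 14)
  24÷4 = 6 each, +1 to first 0
Round 4: Cedarfen=26 Dunmere=29 Elkhorn=24 Fernhollow=25 → close Cedarfen (overflow 17)
  26÷3 = 8 each, +1 to first 2
Round 5: Dunmere=38 Elkhorn=33 Fernhollow=33 → close Dunmere (overflow 26)
  38÷2 = 19 each, +1 to first 0
Round 6: Elkhorn=52 Fernhollow=52 → close Elkhorn (overflow 41)
  52÷1 = 52 each, +1 to first 0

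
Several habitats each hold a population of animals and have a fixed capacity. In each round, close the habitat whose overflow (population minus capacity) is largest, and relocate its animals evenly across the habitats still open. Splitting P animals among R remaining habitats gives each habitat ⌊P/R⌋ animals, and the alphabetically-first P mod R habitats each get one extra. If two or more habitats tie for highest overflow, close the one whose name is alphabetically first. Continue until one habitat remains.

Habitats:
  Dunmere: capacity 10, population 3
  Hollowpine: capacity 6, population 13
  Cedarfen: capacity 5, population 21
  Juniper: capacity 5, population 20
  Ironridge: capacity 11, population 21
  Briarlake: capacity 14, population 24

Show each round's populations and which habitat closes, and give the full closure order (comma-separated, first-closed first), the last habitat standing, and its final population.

Closure order: Cedarfen, Juniper, Briarlake, Ironridge, Hollowpine
Last habitat: Dunmere with 102 animals

Round 1: Briarlake=24 Cedarfen=21 Dunmere=3 Hollowpine=13 Ironridge=21 Juniper=20 → close Cedarfen (overflow 16)
  21÷5 = 4 each, +1 to first 1
Round 2: Briarlake=29 Dunmere=7 Hollowpine=17 Ironridge=25 Juniper=24 → close Juniper (overflow 19)
  24÷4 = 6 each, +1 to first 0
Round 3: Briarlake=35 Dunmere=13 Hollowpine=23 Ironridge=31 → close Briarlake (overflow 21)
  35÷3 = 11 each, +1 to first 2
Round 4: Dunmere=25 Hollowpine=35 Ironridge=42 → close Ironridge (overflow 31)
  42÷2 = 21 each, +1 to first 0
Round 5: Dunmere=46 Hollowpine=56 → close Hollowpine (overflow 50)
  56÷1 = 56 each, +1 to first 0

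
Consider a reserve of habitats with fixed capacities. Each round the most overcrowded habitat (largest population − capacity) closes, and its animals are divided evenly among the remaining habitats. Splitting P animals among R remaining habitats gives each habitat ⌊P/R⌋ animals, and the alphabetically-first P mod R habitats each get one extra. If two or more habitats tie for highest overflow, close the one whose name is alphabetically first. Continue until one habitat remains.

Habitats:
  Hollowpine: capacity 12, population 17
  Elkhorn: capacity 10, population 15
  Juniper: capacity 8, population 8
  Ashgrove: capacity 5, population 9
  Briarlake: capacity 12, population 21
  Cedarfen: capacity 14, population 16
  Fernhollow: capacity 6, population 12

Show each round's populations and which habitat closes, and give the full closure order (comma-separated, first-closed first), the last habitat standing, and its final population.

Closure order: Briarlake, Elkhorn, Fernhollow, Ashgrove, Hollowpine, Cedarfen
Last habitat: Juniper with 98 animals

Round 1: Ashgrove=9 Briarlake=21 Cedarfen=16 Elkhorn=15 Fernhollow=12 Hollowpine=17 Juniper=8 → close Briarlake (overflow 9)
  21÷6 = 3 each, +1 to first 3
Round 2: Ashgrove=13 Cedarfen=20 Elkhorn=19 Fernhollow=15 Hollowpine=20 Juniper=11 → close Elkhorn (overflow 9)
  19÷5 = 3 each, +1 to first 4
Round 3: Ashgrove=17 Cedarfen=24 Fernhollow=19 Hollowpine=24 Juniper=14 → close Fernhollow (overflow 13)
  19÷4 = 4 each, +1 to first 3
Round 4: Ashgrove=22 Cedarfen=29 Hollowpine=29 Juniper=18 → close Ashgrove (overflow 17)
  22÷3 = 7 each, +1 to first 1
Round 5: Cedarfen=37 Hollowpine=36 Juniper=25 → close Hollowpine (overflow 24)
  36÷2 = 18 each, +1 to first 0
Round 6: Cedarfen=55 Juniper=43 → close Cedarfen (overflow 41)
  55÷1 = 55 each, +1 to first 0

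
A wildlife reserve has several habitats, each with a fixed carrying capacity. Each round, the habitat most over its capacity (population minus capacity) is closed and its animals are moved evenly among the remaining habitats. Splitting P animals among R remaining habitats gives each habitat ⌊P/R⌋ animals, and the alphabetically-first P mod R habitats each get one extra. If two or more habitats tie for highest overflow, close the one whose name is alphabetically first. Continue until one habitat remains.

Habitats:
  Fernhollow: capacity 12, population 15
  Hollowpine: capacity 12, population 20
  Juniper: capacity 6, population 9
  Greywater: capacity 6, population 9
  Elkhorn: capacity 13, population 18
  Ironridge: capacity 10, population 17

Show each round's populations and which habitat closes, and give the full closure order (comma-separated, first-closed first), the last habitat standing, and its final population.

Closure order: Hollowpine, Ironridge, Elkhorn, Fernhollow, Greywater
Last habitat: Juniper with 88 animals

Round 1: Elkhorn=18 Fernhollow=15 Greywater=9 Hollowpine=20 Ironridge=17 Juniper=9 → close Hollowpine (overflow 8)
  20÷5 = 4 each, +1 to first 0
Round 2: Elkhorn=22 Fernhollow=19 Greywater=13 Ironridge=21 Juniper=13 → close Ironridge (overflow 11)
  21÷4 = 5 each, +1 to first 1
Round 3: Elkhorn=28 Fernhollow=24 Greywater=18 Juniper=18 → close Elkhorn (overflow 15)
  28÷3 = 9 each, +1 to first 1
Round 4: Fernhollow=34 Greywater=27 Juniper=27 → close Fernhollow (overflow 22)
  34÷2 = 17 each, +1 to first 0
Round 5: Greywater=44 Juniper=44 → close Greywater (overflow 38)
  44÷1 = 44 each, +1 to first 0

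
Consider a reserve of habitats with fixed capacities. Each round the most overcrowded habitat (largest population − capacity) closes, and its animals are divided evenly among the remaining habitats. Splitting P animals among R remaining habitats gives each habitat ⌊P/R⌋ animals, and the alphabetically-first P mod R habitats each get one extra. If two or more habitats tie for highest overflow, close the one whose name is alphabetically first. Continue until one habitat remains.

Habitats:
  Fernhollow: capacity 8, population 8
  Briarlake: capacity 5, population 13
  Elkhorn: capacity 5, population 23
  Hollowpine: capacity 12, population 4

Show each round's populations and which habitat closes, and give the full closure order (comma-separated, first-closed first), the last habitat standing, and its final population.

Closure order: Elkhorn, Briarlake, Fernhollow
Last habitat: Hollowpine with 48 animals

Round 1: Briarlake=13 Elkhorn=23 Fernhollow=8 Hollowpine=4 → close Elkhorn (overflow 18)
  23÷3 = 7 each, +1 to first 2
Round 2: Briarlake=21 Fernhollow=16 Hollowpine=11 → close Briarlake (overflow 16)
  21÷2 = 10 each, +1 to first 1
Round 3: Fernhollow=27 Hollowpine=21 → close Fernhollow (overflow 19)
  27÷1 = 27 each, +1 to first 0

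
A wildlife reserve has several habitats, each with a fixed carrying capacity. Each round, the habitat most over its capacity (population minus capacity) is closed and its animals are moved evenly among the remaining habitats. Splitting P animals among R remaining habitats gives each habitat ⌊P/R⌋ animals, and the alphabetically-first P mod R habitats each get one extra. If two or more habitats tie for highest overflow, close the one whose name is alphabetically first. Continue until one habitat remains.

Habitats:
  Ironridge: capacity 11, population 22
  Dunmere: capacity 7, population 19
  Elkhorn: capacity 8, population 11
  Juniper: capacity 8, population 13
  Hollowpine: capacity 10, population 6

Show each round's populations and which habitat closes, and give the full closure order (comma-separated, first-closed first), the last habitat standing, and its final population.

Closure order: Dunmere, Ironridge, Juniper, Elkhorn
Last habitat: Hollowpine with 71 animals

Round 1: Dunmere=19 Elkhorn=11 Hollowpine=6 Ironridge=22 Juniper=13 → close Dunmere (overflow 12)
  19÷4 = 4 each, +1 to first 3
Round 2: Elkhorn=16 Hollowpine=11 Ironridge=27 Juniper=17 → close Ironridge (overflow 16)
  27÷3 = 9 each, +1 to first 0
Round 3: Elkhorn=25 Hollowpine=20 Juniper=26 → close Juniper (overflow 18)
  26÷2 = 13 each, +1 to first 0
Round 4: Elkhorn=38 Hollowpine=33 → close Elkhorn (overflow 30)
  38÷1 = 38 each, +1 to first 0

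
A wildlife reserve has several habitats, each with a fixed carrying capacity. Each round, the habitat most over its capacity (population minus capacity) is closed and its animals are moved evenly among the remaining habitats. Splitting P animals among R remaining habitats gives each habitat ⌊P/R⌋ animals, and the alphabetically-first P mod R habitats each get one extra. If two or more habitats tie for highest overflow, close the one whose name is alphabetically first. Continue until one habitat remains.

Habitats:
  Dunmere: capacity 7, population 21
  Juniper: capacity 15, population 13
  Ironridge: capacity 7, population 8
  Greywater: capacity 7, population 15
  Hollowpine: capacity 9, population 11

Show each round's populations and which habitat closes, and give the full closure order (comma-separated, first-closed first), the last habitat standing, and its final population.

Round 1: Dunmere=21 Greywater=15 Hollowpine=11 Ironridge=8 Juniper=13 → close Dunmere (overflow 14)
  21÷4 = 5 each, +1 to first 1
Round 2: Greywater=21 Hollowpine=16 Ironridge=13 Juniper=18 → close Greywater (overflow 14)
  21÷3 = 7 each, +1 to first 0
Round 3: Hollowpine=23 Ironridge=20 Juniper=25 → close Hollowpine (overflow 14)
  23÷2 = 11 each, +1 to first 1
Round 4: Ironridge=32 Juniper=36 → close Ironridge (overflow 25)
  32÷1 = 32 each, +1 to first 0

Closure order: Dunmere, Greywater, Hollowpine, Ironridge
Last habitat: Juniper with 68 animals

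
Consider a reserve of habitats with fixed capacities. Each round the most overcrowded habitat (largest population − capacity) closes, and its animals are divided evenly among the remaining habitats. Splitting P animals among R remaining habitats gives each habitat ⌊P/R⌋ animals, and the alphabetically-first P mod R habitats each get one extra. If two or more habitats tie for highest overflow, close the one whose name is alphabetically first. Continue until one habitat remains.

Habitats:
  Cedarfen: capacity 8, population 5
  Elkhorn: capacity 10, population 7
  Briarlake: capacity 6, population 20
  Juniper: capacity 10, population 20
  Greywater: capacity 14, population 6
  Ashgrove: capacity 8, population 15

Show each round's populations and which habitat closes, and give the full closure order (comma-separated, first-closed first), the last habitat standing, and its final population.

Round 1: Ashgrove=15 Briarlake=20 Cedarfen=5 Elkhorn=7 Greywater=6 Juniper=20 → close Briarlake (overflow 14)
  20÷5 = 4 each, +1 to first 0
Round 2: Ashgrove=19 Cedarfen=9 Elkhorn=11 Greywater=10 Juniper=24 → close Juniper (overflow 14)
  24÷4 = 6 each, +1 to first 0
Round 3: Ashgrove=25 Cedarfen=15 Elkhorn=17 Greywater=16 → close Ashgrove (overflow 17)
  25÷3 = 8 each, +1 to first 1
Round 4: Cedarfen=24 Elkhorn=25 Greywater=24 → close Cedarfen (overflow 16)
  24÷2 = 12 each, +1 to first 0
Round 5: Elkhorn=37 Greywater=36 → close Elkhorn (overflow 27)
  37÷1 = 37 each, +1 to first 0

Closure order: Briarlake, Juniper, Ashgrove, Cedarfen, Elkhorn
Last habitat: Greywater with 73 animals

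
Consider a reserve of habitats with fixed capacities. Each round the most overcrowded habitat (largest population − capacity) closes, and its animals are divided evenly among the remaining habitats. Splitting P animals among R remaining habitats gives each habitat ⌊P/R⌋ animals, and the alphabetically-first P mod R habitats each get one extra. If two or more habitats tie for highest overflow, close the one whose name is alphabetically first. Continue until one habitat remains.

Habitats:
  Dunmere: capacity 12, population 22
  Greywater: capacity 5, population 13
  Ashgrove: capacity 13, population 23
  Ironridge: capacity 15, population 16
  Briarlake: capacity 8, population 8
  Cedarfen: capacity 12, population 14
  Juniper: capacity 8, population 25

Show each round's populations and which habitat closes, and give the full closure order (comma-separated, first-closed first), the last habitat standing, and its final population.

Closure order: Juniper, Ashgrove, Dunmere, Greywater, Cedarfen, Briarlake
Last habitat: Ironridge with 121 animals

Round 1: Ashgrove=23 Briarlake=8 Cedarfen=14 Dunmere=22 Greywater=13 Ironridge=16 Juniper=25 → close Juniper (overflow 17)
  25÷6 = 4 each, +1 to first 1
Round 2: Ashgrove=28 Briarlake=12 Cedarfen=18 Dunmere=26 Greywater=17 Ironridge=20 → close Ashgrove (overflow 15)
  28÷5 = 5 each, +1 to first 3
Round 3: Briarlake=18 Cedarfen=24 Dunmere=32 Greywater=22 Ironridge=25 → close Dunmere (overflow 20)
  32÷4 = 8 each, +1 to first 0
Round 4: Briarlake=26 Cedarfen=32 Greywater=30 Ironridge=33 → close Greywater (overflow 25)
  30÷3 = 10 each, +1 to first 0
Round 5: Briarlake=36 Cedarfen=42 Ironridge=43 → close Cedarfen (overflow 30)
  42÷2 = 21 each, +1 to first 0
Round 6: Briarlake=57 Ironridge=64 → close Briarlake (overflow 49)
  57÷1 = 57 each, +1 to first 0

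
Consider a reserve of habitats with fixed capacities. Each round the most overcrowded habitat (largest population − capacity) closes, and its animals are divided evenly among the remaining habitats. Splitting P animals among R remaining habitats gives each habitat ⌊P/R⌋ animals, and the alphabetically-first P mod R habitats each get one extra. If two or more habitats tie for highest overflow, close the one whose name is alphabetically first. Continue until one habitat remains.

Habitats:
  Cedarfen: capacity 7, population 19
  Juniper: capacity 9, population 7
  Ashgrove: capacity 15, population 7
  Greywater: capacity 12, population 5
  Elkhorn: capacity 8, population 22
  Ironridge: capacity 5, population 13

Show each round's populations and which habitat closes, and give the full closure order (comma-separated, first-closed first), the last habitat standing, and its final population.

Round 1: Ashgrove=7 Cedarfen=19 Elkhorn=22 Greywater=5 Ironridge=13 Juniper=7 → close Elkhorn (overflow 14)
  22÷5 = 4 each, +1 to first 2
Round 2: Ashgrove=12 Cedarfen=24 Greywater=9 Ironridge=17 Juniper=11 → close Cedarfen (overflow 17)
  24÷4 = 6 each, +1 to first 0
Round 3: Ashgrove=18 Greywater=15 Ironridge=23 Juniper=17 → close Ironridge (overflow 18)
  23÷3 = 7 each, +1 to first 2
Round 4: Ashgrove=26 Greywater=23 Juniper=24 → close Juniper (overflow 15)
  24÷2 = 12 each, +1 to first 0
Round 5: Ashgrove=38 Greywater=35 → close Ashgrove (overflow 23)
  38÷1 = 38 each, +1 to first 0

Closure order: Elkhorn, Cedarfen, Ironridge, Juniper, Ashgrove
Last habitat: Greywater with 73 animals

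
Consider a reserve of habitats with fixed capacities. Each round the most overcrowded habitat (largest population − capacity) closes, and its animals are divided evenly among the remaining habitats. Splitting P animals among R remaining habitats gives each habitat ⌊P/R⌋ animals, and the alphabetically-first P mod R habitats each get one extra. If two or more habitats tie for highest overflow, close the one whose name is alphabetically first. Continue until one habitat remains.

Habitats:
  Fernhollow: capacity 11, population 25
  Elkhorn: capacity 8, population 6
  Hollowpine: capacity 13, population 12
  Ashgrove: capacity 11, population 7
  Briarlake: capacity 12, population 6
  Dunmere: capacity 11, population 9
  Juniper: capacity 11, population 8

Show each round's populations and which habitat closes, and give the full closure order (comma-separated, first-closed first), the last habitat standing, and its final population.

Closure order: Fernhollow, Hollowpine, Ashgrove, Dunmere, Elkhorn, Juniper
Last habitat: Briarlake with 73 animals

Round 1: Ashgrove=7 Briarlake=6 Dunmere=9 Elkhorn=6 Fernhollow=25 Hollowpine=12 Juniper=8 → close Fernhollow (overflow 14)
  25÷6 = 4 each, +1 to first 1
Round 2: Ashgrove=12 Briarlake=10 Dunmere=13 Elkhorn=10 Hollowpine=16 Juniper=12 → close Hollowpine (overflow 3)
  16÷5 = 3 each, +1 to first 1
Round 3: Ashgrove=16 Briarlake=13 Dunmere=16 Elkhorn=13 Juniper=15 → close Ashgrove (overflow 5)
  16÷4 = 4 each, +1 to first 0
Round 4: Briarlake=17 Dunmere=20 Elkhorn=17 Juniper=19 → close Dunmere (overflow 9)
  20÷3 = 6 each, +1 to first 2
Round 5: Briarlake=24 Elkhorn=24 Juniper=25 → close Elkhorn (overflow 16)
  24÷2 = 12 each, +1 to first 0
Round 6: Briarlake=36 Juniper=37 → close Juniper (overflow 26)
  37÷1 = 37 each, +1 to first 0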